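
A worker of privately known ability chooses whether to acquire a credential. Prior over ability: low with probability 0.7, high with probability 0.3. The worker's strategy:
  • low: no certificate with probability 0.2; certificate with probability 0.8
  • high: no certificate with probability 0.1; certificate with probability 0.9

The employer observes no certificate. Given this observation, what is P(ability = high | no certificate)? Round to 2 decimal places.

0.18

P(no certificate) = 0.7·0.2 + 0.3·0.1 = 0.17
P(high | no certificate) = (0.3·0.1) / 0.17 = 0.03 / 0.17 = 0.176471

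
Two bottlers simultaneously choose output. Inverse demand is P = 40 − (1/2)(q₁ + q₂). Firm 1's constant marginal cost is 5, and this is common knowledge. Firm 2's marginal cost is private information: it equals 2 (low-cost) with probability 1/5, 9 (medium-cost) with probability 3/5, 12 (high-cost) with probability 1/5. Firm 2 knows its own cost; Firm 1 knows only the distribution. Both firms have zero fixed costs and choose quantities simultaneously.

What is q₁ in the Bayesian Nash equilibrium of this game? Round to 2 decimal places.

Type-c best response for Firm 2: q₂(c) = (40 − c) − q₁/2.
Firm 1 maximizes expected profit; its first-order condition is 40 − q₁ − (1/2)E[q₂] − 5 = 0.
Substituting E[q₂] and solving: E[c₂] = 8.2, so q₁ = (40 − 2·5 + 8.2)/(3/2) = 25.4667.

25.47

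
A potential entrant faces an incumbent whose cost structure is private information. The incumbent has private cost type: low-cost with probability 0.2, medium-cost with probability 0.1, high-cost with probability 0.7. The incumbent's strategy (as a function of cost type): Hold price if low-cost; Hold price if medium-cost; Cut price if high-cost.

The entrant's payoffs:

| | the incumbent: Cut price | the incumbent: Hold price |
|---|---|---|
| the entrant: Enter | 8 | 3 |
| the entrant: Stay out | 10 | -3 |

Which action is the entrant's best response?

Compute the entrant's expected payoff for each action, taking the expectation over the incumbent's type.
E[Enter] = 0.2·(3) + 0.1·(3) + 0.7·(8) = 6.5
E[Stay out] = 0.2·(-3) + 0.1·(-3) + 0.7·(10) = 6.1
Best response: Enter (6.5 is the largest).

Enter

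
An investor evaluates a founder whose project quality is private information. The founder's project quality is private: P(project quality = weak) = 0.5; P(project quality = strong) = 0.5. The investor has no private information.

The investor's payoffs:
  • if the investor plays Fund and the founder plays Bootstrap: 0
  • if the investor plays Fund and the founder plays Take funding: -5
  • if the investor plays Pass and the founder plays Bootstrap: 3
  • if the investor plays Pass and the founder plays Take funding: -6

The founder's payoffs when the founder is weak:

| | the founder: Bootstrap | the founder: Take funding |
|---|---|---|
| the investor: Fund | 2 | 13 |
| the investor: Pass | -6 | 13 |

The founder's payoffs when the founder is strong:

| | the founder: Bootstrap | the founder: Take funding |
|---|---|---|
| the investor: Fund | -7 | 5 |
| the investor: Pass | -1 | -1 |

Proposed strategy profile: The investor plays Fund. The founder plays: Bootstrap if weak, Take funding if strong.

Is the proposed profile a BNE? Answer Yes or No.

No

The investor plays Fund: E[Fund] = 0.5·(0) + 0.5·(-5) = -2.5; E[Pass] = -1.5. Not best-responding. ✗
The founder (project quality weak), facing Fund: Bootstrap gives 2, Take funding gives 13. Proposed Bootstrap is not best — profitable deviation exists. ✗
The founder (project quality strong), facing Fund: Bootstrap gives -7, Take funding gives 5. Proposed Take funding is best. ✓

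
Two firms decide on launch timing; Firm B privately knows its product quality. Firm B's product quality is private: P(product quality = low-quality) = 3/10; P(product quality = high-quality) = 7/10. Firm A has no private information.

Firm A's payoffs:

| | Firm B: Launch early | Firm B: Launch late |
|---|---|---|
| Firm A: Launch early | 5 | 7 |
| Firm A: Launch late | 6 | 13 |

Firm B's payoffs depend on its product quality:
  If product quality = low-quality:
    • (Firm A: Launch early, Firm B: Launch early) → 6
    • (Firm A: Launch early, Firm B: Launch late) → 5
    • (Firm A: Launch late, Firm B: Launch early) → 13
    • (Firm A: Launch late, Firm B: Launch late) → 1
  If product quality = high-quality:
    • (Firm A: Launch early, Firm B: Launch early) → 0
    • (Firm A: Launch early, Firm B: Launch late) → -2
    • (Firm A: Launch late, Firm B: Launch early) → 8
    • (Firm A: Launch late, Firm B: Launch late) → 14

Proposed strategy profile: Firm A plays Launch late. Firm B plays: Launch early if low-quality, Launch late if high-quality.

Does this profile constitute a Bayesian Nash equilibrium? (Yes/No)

Firm A plays Launch late: E[Launch late] = 3/10·(6) + 7/10·(13) = 109/10; E[Launch early] = 32/5. Best-responding. ✓
Firm B (product quality low-quality), facing Launch late: Launch early gives 13, Launch late gives 1. Proposed Launch early is best. ✓
Firm B (product quality high-quality), facing Launch late: Launch early gives 8, Launch late gives 14. Proposed Launch late is best. ✓

Yes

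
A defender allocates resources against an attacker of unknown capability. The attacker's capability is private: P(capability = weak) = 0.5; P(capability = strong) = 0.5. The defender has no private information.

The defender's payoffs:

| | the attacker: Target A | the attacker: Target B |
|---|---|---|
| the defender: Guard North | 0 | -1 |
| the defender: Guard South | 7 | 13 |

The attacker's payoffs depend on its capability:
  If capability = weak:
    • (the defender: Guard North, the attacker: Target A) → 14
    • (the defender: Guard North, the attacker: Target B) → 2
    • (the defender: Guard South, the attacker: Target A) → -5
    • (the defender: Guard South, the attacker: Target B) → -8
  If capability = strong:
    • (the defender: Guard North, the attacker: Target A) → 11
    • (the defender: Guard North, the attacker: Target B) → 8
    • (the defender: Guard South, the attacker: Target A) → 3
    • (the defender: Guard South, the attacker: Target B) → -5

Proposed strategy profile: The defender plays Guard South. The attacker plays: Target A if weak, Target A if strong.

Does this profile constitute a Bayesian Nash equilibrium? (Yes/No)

Yes

The defender plays Guard South: E[Guard South] = 0.5·(7) + 0.5·(7) = 7; E[Guard North] = 0. Best-responding. ✓
The attacker (capability weak), facing Guard South: Target A gives -5, Target B gives -8. Proposed Target A is best. ✓
The attacker (capability strong), facing Guard South: Target A gives 3, Target B gives -5. Proposed Target A is best. ✓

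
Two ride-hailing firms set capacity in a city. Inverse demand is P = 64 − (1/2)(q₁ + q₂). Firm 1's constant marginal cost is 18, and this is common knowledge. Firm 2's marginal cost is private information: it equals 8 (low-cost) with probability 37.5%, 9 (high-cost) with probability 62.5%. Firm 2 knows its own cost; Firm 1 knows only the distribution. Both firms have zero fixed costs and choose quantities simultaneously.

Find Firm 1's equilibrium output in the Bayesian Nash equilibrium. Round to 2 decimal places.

Each type of Firm 2 best-responds to q₁; Firm 1 best-responds to the expected q₂ over Firm 2's types.
Firm 2 with cost c maximizes (64 − (1/2)(q₁+q₂) − c)·q₂, giving q₂(c) = (64 − c − (1/2)q₁).
E[c₂] = 0.375·8 + 0.625·9 = 8.625
Firm 1's FOC against E[q₂] yields q₁ = (64 − 2·18 + E[c₂])/(3/2) = (64 − 36 + 8.625)/(3/2) = 24.4167.

24.42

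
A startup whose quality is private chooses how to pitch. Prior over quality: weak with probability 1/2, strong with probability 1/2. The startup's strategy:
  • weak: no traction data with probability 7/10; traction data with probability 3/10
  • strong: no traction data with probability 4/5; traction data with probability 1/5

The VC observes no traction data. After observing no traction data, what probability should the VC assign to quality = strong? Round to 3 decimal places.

Apply Bayes' rule using the sender's strategy as the likelihood.
P(no traction data) = (1/2)·(7/10) + (1/2)·(4/5) = 3/4
P(strong | no traction data) = ((1/2)·(4/5)) / (3/4) = (2/5) / (3/4) = 8/15

0.533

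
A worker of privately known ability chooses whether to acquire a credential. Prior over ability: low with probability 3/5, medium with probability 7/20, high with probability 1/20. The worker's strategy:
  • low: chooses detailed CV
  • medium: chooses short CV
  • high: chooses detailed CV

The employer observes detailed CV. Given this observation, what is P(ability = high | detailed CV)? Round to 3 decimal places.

0.077

P(detailed CV) = (3/5)·1 + (7/20)·0 + (1/20)·1 = 13/20
P(high | detailed CV) = ((1/20)·1) / (13/20) = (1/20) / (13/20) = 1/13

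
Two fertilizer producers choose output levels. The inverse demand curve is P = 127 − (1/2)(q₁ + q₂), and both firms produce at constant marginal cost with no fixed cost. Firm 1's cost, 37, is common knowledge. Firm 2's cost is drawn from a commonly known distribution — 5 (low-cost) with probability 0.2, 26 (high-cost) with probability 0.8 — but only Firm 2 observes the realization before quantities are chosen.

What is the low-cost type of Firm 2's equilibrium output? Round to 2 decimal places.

Firm 2 with cost c maximizes (127 − (1/2)(q₁+q₂) − c)·q₂, giving q₂(c) = (127 − c − (1/2)q₁).
E[c₂] = 0.2·5 + 0.8·26 = 21.8
Firm 1's FOC against E[q₂] yields q₁ = (127 − 2·37 + E[c₂])/(3/2) = (127 − 74 + 21.8)/(3/2) = 49.8667.
q₂(low-cost) = (127 − 5 − (1/2)·49.8667) = 97.0667.

97.07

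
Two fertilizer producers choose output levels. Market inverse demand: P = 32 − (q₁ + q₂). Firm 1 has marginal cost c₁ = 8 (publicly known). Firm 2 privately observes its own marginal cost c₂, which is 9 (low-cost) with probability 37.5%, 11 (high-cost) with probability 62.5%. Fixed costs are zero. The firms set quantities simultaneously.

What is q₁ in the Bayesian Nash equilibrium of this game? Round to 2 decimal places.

8.75

Type-c best response for Firm 2: q₂(c) = (32 − c)/2 − q₁/2.
Firm 1 maximizes expected profit; its first-order condition is 32 − 2q₁ − E[q₂] − 8 = 0.
Substituting E[q₂] and solving: E[c₂] = 10.25, so q₁ = (32 − 2·8 + 10.25)/3 = 8.75.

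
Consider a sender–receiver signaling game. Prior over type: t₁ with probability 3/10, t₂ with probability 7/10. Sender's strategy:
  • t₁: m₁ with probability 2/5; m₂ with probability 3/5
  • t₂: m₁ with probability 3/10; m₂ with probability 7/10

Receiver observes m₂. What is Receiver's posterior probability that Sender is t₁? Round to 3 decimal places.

Apply Bayes' rule using the sender's strategy as the likelihood.
P(m₂) = (3/10)·(3/5) + (7/10)·(7/10) = 67/100
P(t₁ | m₂) = ((3/10)·(3/5)) / (67/100) = (9/50) / (67/100) = 18/67

0.269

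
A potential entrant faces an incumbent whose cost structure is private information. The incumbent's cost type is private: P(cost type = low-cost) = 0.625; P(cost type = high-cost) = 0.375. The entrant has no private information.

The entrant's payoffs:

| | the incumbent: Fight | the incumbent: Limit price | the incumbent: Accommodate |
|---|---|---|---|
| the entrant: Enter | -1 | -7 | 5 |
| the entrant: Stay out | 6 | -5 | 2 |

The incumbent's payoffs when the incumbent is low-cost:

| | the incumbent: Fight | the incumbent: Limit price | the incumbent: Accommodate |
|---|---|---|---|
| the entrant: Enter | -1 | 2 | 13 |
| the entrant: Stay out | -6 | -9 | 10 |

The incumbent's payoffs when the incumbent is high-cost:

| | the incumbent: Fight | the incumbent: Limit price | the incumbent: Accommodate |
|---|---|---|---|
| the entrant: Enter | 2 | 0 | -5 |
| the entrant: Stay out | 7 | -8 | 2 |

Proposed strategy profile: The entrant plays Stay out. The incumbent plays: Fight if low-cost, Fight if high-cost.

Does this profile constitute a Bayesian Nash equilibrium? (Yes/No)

The entrant plays Stay out: E[Stay out] = 0.625·(6) + 0.375·(6) = 6; E[Enter] = -1. Best-responding. ✓
The incumbent (cost type low-cost), facing Stay out: Fight gives -6, Limit price gives -9, Accommodate gives 10. Proposed Fight is not best — profitable deviation exists. ✗
The incumbent (cost type high-cost), facing Stay out: Fight gives 7, Limit price gives -8, Accommodate gives 2. Proposed Fight is best. ✓

No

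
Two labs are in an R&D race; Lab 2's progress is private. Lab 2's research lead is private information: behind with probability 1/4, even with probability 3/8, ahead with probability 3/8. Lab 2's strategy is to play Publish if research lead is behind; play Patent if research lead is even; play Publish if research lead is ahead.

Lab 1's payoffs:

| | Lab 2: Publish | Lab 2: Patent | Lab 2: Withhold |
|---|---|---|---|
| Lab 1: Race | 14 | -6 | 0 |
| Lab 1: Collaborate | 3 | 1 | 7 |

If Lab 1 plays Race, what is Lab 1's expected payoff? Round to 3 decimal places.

E[Race] = 1/4·14 + 3/8·(-6) + 3/8·14 = 7/2 + (-9/4) + 21/4 = 13/2

6.500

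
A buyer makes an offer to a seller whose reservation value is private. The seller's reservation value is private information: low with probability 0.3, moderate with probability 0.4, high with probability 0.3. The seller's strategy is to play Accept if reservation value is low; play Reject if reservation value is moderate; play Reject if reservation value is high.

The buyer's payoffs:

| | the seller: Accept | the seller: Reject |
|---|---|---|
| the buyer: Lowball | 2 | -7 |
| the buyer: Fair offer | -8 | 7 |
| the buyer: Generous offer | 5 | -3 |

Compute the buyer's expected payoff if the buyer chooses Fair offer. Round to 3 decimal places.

2.500

E[Fair offer] = 0.3·(-8) + 0.4·7 + 0.3·7 = (-2.4) + 2.8 + 2.1 = 2.5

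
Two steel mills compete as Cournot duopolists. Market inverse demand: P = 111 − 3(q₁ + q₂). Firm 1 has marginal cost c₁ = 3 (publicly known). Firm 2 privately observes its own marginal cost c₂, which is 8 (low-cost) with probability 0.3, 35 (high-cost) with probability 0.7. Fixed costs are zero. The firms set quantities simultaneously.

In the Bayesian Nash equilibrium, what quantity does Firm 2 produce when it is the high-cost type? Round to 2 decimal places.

5.34

Each type of Firm 2 best-responds to q₁; Firm 1 best-responds to the expected q₂ over Firm 2's types.
Firm 2 with cost c maximizes (111 − 3(q₁+q₂) − c)·q₂, giving q₂(c) = (111 − c − 3q₁)/6.
E[c₂] = 0.3·8 + 0.7·35 = 26.9
Firm 1's FOC against E[q₂] yields q₁ = (111 − 2·3 + E[c₂])/9 = (111 − 6 + 26.9)/9 = 14.6556.
q₂(high-cost) = (111 − 35 − 3·14.6556)/6 = 5.33889.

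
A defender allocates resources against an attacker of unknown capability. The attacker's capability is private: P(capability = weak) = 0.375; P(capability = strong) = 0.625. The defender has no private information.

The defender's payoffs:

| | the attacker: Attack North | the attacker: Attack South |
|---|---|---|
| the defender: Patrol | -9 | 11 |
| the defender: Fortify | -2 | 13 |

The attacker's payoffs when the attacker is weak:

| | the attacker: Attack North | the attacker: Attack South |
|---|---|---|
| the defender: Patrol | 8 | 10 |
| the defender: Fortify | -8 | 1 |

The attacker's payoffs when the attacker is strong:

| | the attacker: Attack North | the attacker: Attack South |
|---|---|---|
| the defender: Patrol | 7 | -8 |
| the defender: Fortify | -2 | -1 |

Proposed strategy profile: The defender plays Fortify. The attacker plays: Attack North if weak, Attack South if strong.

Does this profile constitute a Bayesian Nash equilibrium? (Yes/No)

The defender plays Fortify: E[Fortify] = 0.375·(-2) + 0.625·(13) = 7.375; E[Patrol] = 3.5. Best-responding. ✓
The attacker (capability weak), facing Fortify: Attack North gives -8, Attack South gives 1. Proposed Attack North is not best — profitable deviation exists. ✗
The attacker (capability strong), facing Fortify: Attack North gives -2, Attack South gives -1. Proposed Attack South is best. ✓

No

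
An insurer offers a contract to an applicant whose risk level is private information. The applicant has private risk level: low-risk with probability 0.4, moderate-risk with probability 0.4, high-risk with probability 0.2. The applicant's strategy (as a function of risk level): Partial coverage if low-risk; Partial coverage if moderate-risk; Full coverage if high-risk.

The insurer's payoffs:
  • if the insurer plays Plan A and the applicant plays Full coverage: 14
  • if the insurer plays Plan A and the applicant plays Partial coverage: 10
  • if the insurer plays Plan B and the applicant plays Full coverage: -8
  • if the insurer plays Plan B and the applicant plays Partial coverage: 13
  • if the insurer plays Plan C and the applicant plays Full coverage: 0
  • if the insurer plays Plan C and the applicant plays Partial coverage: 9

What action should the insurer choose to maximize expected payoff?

E[Plan A] = 0.4·(10) + 0.4·(10) + 0.2·(14) = 10.8
E[Plan B] = 0.4·(13) + 0.4·(13) + 0.2·(-8) = 8.8
E[Plan C] = 0.4·(9) + 0.4·(9) + 0.2·(0) = 7.2
Best response: Plan A (10.8 is the largest).

Plan A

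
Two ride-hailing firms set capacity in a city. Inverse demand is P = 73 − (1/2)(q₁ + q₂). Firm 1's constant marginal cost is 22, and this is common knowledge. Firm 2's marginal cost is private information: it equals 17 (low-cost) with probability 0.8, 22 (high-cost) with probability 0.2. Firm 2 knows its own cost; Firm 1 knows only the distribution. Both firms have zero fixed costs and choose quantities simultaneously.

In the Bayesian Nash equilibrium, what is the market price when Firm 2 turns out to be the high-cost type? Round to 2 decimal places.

Firm 2 with cost c maximizes (73 − (1/2)(q₁+q₂) − c)·q₂, giving q₂(c) = (73 − c − (1/2)q₁).
E[c₂] = 0.8·17 + 0.2·22 = 18
Firm 1's FOC against E[q₂] yields q₁ = (73 − 2·22 + E[c₂])/(3/2) = (73 − 44 + 18)/(3/2) = 31.3333.
q₂(high-cost) = 35.3333, so P = 73 − (1/2)·(31.3333 + 35.3333) = 39.6667.

39.67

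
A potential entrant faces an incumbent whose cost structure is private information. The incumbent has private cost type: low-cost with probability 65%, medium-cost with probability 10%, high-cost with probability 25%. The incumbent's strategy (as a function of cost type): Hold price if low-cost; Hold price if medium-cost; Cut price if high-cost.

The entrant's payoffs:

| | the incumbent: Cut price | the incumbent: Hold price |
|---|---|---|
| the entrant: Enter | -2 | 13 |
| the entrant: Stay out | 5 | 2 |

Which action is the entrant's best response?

Compute the entrant's expected payoff for each action, taking the expectation over the incumbent's type.
E[Enter] = 0.65·(13) + 0.1·(13) + 0.25·(-2) = 9.25
E[Stay out] = 0.65·(2) + 0.1·(2) + 0.25·(5) = 2.75
Best response: Enter (9.25 is the largest).

Enter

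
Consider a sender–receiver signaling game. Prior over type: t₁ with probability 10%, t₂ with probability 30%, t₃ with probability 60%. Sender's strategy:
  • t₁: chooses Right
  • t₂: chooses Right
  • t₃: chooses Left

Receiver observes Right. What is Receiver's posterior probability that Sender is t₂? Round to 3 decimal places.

0.750

P(Right) = 0.1·1 + 0.3·1 + 0.6·0 = 0.4
P(t₂ | Right) = (0.3·1) / 0.4 = 0.3 / 0.4 = 0.75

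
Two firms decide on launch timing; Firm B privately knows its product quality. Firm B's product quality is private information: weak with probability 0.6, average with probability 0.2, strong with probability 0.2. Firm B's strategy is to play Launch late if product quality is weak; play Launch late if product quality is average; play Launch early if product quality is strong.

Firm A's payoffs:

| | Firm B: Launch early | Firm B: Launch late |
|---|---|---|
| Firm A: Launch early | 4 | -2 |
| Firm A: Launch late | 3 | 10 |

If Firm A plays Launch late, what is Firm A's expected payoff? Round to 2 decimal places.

8.60

E[Launch late] = 0.6·10 + 0.2·10 + 0.2·3 = 6 + 2 + 0.6 = 8.6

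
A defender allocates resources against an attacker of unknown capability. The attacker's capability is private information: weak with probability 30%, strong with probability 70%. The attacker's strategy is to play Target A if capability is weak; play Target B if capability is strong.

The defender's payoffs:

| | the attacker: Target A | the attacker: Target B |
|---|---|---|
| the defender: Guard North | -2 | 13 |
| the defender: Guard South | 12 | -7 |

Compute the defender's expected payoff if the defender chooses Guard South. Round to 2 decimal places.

Take the expectation over the attacker's capability, weighting each type's action by its prior probability.
E[Guard South] = 0.3·12 + 0.7·(-7) = 3.6 + (-4.9) = -1.3

-1.30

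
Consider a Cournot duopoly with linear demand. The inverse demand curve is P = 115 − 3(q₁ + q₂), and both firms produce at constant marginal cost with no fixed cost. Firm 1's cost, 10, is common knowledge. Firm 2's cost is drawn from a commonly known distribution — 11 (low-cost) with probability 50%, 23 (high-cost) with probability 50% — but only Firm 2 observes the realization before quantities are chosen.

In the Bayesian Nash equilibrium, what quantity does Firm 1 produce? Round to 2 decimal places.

12.44

Type-c best response for Firm 2: q₂(c) = (115 − c)/6 − q₁/2.
Firm 1 maximizes expected profit; its first-order condition is 115 − 6q₁ − 3E[q₂] − 10 = 0.
Substituting E[q₂] and solving: E[c₂] = 17, so q₁ = (115 − 2·10 + 17)/9 = 12.4444.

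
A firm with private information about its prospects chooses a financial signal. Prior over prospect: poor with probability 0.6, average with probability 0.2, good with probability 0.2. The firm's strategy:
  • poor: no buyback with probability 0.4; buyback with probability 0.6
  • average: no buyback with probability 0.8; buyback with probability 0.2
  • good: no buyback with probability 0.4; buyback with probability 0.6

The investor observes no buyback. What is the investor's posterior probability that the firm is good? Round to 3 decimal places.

P(no buyback) = 0.6·0.4 + 0.2·0.8 + 0.2·0.4 = 0.48
P(good | no buyback) = (0.2·0.4) / 0.48 = 0.08 / 0.48 = 0.166667

0.167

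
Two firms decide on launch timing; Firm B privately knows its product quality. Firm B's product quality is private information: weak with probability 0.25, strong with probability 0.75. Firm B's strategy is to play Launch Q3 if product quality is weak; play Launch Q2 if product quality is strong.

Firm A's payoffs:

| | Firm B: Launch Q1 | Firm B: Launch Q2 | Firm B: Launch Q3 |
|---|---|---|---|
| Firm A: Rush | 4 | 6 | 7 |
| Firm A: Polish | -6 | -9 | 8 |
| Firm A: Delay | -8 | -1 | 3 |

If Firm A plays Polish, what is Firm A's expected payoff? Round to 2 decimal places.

-4.75

Take the expectation over Firm B's product quality, weighting each type's action by its prior probability.
E[Polish] = 0.25·8 + 0.75·(-9) = 2 + (-6.75) = -4.75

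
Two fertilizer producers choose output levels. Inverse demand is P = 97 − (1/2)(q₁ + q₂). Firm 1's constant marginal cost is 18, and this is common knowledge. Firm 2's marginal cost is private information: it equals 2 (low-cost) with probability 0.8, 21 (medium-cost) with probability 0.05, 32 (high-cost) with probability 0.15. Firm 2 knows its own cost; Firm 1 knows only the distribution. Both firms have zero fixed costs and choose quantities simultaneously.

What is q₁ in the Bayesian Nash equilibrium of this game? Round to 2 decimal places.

Type-c best response for Firm 2: q₂(c) = (97 − c) − q₁/2.
Firm 1 maximizes expected profit; its first-order condition is 97 − q₁ − (1/2)E[q₂] − 18 = 0.
Substituting E[q₂] and solving: E[c₂] = 7.45, so q₁ = (97 − 2·18 + 7.45)/(3/2) = 45.6333.

45.63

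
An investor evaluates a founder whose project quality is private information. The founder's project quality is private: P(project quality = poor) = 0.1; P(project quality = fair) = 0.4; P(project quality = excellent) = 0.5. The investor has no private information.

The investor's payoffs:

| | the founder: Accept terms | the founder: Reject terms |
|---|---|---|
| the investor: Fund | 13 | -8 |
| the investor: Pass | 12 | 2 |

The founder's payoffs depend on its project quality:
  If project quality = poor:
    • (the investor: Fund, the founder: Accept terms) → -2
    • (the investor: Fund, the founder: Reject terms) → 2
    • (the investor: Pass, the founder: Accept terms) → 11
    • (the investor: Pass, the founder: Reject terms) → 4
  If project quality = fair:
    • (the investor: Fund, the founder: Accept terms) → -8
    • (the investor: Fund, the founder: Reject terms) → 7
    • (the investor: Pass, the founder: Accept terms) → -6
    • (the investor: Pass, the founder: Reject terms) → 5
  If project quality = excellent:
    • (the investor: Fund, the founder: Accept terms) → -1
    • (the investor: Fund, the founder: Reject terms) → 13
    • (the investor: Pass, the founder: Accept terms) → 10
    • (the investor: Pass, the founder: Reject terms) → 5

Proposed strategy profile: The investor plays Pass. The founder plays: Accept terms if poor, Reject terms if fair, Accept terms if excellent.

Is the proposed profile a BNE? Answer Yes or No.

Yes

The investor plays Pass: E[Pass] = 0.1·(12) + 0.4·(2) + 0.5·(12) = 8; E[Fund] = 4.6. Best-responding. ✓
The founder (project quality poor), facing Pass: Accept terms gives 11, Reject terms gives 4. Proposed Accept terms is best. ✓
The founder (project quality fair), facing Pass: Accept terms gives -6, Reject terms gives 5. Proposed Reject terms is best. ✓
The founder (project quality excellent), facing Pass: Accept terms gives 10, Reject terms gives 5. Proposed Accept terms is best. ✓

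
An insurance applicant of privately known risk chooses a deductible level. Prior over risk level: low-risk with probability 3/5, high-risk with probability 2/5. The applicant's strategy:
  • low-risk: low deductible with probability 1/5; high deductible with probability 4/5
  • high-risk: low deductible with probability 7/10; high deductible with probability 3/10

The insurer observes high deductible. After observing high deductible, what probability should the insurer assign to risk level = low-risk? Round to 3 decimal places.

Apply Bayes' rule using the sender's strategy as the likelihood.
P(high deductible) = (3/5)·(4/5) + (2/5)·(3/10) = 3/5
P(low-risk | high deductible) = ((3/5)·(4/5)) / (3/5) = (12/25) / (3/5) = 4/5

0.800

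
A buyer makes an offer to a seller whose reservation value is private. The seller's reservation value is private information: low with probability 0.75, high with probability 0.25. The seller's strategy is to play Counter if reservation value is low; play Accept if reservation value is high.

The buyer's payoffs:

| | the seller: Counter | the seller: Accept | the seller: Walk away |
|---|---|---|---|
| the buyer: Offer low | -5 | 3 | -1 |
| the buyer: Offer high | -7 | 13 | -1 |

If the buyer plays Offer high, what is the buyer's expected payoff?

E[Offer high] = 0.75·(-7) + 0.25·13 = (-5.25) + 3.25 = -2

-2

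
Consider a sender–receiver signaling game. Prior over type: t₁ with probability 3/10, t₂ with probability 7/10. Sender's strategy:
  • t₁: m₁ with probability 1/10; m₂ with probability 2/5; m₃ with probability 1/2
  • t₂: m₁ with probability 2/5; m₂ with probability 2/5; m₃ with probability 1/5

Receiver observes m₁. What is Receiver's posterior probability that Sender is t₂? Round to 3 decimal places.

P(m₁) = (3/10)·(1/10) + (7/10)·(2/5) = 31/100
P(t₂ | m₁) = ((7/10)·(2/5)) / (31/100) = (7/25) / (31/100) = 28/31

0.903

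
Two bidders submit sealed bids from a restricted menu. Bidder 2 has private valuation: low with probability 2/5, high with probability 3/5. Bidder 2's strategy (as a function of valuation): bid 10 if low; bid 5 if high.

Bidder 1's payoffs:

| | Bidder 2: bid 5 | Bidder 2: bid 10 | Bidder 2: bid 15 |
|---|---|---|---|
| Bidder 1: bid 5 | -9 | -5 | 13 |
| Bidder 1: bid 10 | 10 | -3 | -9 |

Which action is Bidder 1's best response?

bid 10

Compute Bidder 1's expected payoff for each action, taking the expectation over Bidder 2's type.
E[bid 5] = 2/5·(-5) + 3/5·(-9) = -37/5
E[bid 10] = 2/5·(-3) + 3/5·(10) = 24/5
Best response: bid 10 (24/5 is the largest).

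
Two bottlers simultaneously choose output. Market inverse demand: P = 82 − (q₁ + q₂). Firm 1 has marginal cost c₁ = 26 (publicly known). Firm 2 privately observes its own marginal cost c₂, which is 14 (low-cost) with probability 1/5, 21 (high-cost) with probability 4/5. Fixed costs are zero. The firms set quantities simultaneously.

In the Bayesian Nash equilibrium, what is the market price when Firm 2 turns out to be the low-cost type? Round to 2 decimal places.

Type-c best response for Firm 2: q₂(c) = (82 − c)/2 − q₁/2.
Firm 1 maximizes expected profit; its first-order condition is 82 − 2q₁ − E[q₂] − 26 = 0.
Substituting E[q₂] and solving: E[c₂] = 19.6, so q₁ = (82 − 2·26 + 19.6)/3 = 16.5333.
q₂(low-cost) = 25.7333, so P = 82 − (16.5333 + 25.7333) = 39.7333.

39.73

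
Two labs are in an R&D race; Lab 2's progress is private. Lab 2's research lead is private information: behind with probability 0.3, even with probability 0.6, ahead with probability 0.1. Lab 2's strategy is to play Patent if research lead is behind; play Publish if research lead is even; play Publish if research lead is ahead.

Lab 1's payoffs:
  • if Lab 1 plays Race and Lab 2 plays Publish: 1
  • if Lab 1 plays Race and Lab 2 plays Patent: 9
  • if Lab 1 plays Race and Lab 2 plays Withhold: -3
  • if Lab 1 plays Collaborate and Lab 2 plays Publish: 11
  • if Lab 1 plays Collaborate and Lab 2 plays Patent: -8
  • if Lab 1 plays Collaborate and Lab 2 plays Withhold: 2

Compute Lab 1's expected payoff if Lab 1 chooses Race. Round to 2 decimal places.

3.40

Take the expectation over Lab 2's research lead, weighting each type's action by its prior probability.
E[Race] = 0.3·9 + 0.6·1 + 0.1·1 = 2.7 + 0.6 + 0.1 = 3.4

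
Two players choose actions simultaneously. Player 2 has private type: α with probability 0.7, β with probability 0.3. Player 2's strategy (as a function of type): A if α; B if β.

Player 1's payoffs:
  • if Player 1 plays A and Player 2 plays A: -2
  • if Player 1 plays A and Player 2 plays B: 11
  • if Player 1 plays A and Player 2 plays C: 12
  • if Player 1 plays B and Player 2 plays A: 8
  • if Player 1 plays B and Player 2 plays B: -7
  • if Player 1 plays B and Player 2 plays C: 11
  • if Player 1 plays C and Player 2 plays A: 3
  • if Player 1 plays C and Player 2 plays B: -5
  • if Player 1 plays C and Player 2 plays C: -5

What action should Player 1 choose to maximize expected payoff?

B

Compute Player 1's expected payoff for each action, taking the expectation over Player 2's type.
E[A] = 0.7·(-2) + 0.3·(11) = 1.9
E[B] = 0.7·(8) + 0.3·(-7) = 3.5
E[C] = 0.7·(3) + 0.3·(-5) = 0.6
Best response: B (3.5 is the largest).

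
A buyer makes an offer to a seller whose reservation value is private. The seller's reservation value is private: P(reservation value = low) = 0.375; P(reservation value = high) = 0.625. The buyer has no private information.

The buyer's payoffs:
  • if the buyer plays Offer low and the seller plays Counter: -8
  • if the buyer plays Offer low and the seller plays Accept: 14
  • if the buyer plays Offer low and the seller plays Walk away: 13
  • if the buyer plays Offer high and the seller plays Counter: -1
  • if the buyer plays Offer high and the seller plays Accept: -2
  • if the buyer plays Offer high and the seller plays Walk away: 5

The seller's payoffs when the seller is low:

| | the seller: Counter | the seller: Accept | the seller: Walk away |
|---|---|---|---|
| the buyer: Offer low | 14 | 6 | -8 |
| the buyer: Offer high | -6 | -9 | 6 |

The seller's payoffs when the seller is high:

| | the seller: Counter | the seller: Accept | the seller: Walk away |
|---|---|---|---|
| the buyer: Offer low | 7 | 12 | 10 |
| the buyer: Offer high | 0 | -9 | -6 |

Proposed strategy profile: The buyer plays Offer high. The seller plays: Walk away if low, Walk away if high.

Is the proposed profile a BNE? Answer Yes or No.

No

The buyer plays Offer high: E[Offer high] = 0.375·(5) + 0.625·(5) = 5; E[Offer low] = 13. Not best-responding. ✗
The seller (reservation value low), facing Offer high: Counter gives -6, Accept gives -9, Walk away gives 6. Proposed Walk away is best. ✓
The seller (reservation value high), facing Offer high: Counter gives 0, Accept gives -9, Walk away gives -6. Proposed Walk away is not best — profitable deviation exists. ✗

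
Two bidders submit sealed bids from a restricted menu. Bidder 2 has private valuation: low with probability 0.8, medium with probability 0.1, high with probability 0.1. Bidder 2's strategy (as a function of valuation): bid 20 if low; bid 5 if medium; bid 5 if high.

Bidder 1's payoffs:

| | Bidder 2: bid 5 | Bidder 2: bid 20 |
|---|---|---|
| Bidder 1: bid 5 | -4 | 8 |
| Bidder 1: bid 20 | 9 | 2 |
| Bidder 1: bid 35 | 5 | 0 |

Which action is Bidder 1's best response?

Compute Bidder 1's expected payoff for each action, taking the expectation over Bidder 2's type.
E[bid 5] = 0.8·(8) + 0.1·(-4) + 0.1·(-4) = 5.6
E[bid 20] = 0.8·(2) + 0.1·(9) + 0.1·(9) = 3.4
E[bid 35] = 0.8·(0) + 0.1·(5) + 0.1·(5) = 1
Best response: bid 5 (5.6 is the largest).

bid 5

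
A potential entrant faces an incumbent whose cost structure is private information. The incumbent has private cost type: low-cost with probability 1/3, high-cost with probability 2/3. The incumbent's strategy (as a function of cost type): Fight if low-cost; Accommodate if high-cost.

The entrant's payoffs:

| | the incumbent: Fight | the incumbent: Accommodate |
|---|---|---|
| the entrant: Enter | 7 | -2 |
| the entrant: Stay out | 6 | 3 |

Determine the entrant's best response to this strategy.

Stay out

Compute the entrant's expected payoff for each action, taking the expectation over the incumbent's type.
E[Enter] = 1/3·(7) + 2/3·(-2) = 1
E[Stay out] = 1/3·(6) + 2/3·(3) = 4
Best response: Stay out (4 is the largest).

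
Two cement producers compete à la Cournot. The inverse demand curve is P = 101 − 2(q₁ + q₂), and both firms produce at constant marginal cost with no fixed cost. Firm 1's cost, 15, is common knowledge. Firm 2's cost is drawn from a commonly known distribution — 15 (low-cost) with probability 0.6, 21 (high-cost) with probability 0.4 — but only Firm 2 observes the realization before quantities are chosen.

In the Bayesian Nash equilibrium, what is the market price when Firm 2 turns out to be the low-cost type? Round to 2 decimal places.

43.27

Firm 2 with cost c maximizes (101 − 2(q₁+q₂) − c)·q₂, giving q₂(c) = (101 − c − 2q₁)/4.
E[c₂] = 0.6·15 + 0.4·21 = 17.4
Firm 1's FOC against E[q₂] yields q₁ = (101 − 2·15 + E[c₂])/6 = (101 − 30 + 17.4)/6 = 14.7333.
q₂(low-cost) = 14.1333, so P = 101 − 2·(14.7333 + 14.1333) = 43.2667.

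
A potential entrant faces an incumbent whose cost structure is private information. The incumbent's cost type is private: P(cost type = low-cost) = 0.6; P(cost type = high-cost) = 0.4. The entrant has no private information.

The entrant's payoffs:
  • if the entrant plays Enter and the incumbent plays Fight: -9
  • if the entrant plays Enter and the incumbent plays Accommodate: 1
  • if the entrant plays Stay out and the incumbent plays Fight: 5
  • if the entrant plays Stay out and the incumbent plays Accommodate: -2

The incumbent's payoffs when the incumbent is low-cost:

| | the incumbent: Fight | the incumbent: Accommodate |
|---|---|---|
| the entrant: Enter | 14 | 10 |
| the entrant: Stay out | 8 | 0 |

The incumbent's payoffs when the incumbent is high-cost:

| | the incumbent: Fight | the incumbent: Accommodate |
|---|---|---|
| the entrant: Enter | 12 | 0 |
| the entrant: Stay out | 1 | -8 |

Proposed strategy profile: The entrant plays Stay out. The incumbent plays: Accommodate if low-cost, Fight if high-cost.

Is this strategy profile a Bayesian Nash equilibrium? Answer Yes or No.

The entrant plays Stay out: E[Stay out] = 0.6·(-2) + 0.4·(5) = 0.8; E[Enter] = -3. Best-responding. ✓
The incumbent (cost type low-cost), facing Stay out: Fight gives 8, Accommodate gives 0. Proposed Accommodate is not best — profitable deviation exists. ✗
The incumbent (cost type high-cost), facing Stay out: Fight gives 1, Accommodate gives -8. Proposed Fight is best. ✓

No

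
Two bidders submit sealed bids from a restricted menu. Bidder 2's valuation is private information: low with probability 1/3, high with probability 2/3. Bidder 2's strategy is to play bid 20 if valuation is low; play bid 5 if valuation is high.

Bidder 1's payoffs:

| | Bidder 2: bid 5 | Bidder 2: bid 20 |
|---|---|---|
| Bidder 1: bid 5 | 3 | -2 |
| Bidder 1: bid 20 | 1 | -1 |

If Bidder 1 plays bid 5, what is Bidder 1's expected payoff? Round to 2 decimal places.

1.33

E[bid 5] = 1/3·(-2) + 2/3·3 = (-2/3) + 2 = 4/3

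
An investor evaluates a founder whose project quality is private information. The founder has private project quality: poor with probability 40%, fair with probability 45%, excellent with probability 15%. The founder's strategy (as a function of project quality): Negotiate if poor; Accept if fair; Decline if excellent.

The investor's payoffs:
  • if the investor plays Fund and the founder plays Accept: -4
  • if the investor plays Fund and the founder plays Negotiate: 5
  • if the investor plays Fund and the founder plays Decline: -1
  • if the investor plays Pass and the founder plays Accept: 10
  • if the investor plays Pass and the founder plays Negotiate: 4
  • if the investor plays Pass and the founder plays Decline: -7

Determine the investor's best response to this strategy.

Pass

E[Fund] = 0.4·(5) + 0.45·(-4) + 0.15·(-1) = 0.05
E[Pass] = 0.4·(4) + 0.45·(10) + 0.15·(-7) = 5.05
Best response: Pass (5.05 is the largest).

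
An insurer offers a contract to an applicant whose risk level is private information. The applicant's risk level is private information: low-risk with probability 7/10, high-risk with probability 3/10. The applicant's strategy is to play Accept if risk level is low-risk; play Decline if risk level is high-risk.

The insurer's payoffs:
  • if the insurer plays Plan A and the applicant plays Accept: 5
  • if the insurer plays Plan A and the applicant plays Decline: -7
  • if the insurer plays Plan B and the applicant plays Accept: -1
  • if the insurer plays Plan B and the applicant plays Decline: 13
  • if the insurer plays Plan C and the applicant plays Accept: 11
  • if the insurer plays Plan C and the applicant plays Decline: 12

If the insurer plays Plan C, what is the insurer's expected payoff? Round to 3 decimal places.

11.300

E[Plan C] = 7/10·11 + 3/10·12 = 77/10 + 18/5 = 113/10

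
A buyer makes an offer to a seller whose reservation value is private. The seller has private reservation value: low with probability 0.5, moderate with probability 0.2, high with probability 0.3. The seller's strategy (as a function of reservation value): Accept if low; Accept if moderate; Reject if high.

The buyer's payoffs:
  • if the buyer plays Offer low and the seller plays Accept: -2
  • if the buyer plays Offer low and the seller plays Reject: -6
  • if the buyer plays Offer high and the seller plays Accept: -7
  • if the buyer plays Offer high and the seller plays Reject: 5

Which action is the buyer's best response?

E[Offer low] = 0.5·(-2) + 0.2·(-2) + 0.3·(-6) = -3.2
E[Offer high] = 0.5·(-7) + 0.2·(-7) + 0.3·(5) = -3.4
Best response: Offer low (-3.2 is the largest).

Offer low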